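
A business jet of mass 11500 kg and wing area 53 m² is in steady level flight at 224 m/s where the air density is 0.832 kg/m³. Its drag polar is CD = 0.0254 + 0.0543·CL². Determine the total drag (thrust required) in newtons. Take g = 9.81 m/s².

Level flight ⇒ L = W = m·g = 11500 × 9.81 = 1.1282×10^5 N.
q = ½ρv² = ½ × 0.832 × 224² = 20870 Pa.
CL = 2W/(ρv²S) = 2×1.1282×10^5/(0.832×224²×53) = 0.102.
CD = 0.0254 + 0.0543 × 0.102² = 0.02596.
D = q·S·CD = 20870 × 53 × 0.02596 = 28720 N

D = 28700 N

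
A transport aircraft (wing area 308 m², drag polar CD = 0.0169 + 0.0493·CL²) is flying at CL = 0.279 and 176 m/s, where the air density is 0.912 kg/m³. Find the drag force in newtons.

D = 90200 N

CD = 0.0169 + 0.0493 × 0.279² = 0.02074
D = ½ρv²S·CD = ½ × 0.912 × 176² × 308 × 0.02074 = 90200 N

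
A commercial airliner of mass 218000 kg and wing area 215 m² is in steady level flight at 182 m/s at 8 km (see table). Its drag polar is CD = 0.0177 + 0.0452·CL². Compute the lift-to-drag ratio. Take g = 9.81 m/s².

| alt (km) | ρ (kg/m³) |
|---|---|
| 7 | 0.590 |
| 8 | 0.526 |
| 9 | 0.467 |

At 8 km, from the table: ρ = 0.526 kg/m³.
In steady level flight, lift balances weight: W = mg = 218000 × 9.81 = 2.1386×10^6 N.
Dynamic pressure q = 0.5 × 0.526 × 182² = 8712 Pa.
Required CL = L/(qS) = 2.1386×10^6/(8712·215) = 1.142.
CD = 0.0177 + 0.0452 × 1.142² = 0.07663.
L/D = CL/CD = 1.142 / 0.07663 = 14.9

L/D = 14.9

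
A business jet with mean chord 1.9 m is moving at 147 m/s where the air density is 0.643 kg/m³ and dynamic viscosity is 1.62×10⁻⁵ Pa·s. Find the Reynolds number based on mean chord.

Re = ρ·v·c/μ = 0.643 × 147 × 1.9 / (1.62×10⁻⁵) = 1.11×10^7

Re = 1.11×10^7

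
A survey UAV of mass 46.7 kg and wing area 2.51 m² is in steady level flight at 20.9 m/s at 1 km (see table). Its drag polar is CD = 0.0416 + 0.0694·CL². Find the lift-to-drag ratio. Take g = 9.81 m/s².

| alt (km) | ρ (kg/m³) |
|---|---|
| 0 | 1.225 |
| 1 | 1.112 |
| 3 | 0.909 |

At 1 km, from the table: ρ = 1.112 kg/m³.
Level flight ⇒ L = W = m·g = 46.7 × 9.81 = 458.13 N.
Dynamic pressure q = 0.5 × 1.112 × 20.9² = 242.9 Pa.
Required CL = L/(qS) = 458.13/(242.9·2.51) = 0.7515.
CD = 0.0416 + 0.0694 × 0.7515² = 0.0808.
L/D = CL/CD = 0.7515 / 0.0808 = 9.3

L/D = 9.3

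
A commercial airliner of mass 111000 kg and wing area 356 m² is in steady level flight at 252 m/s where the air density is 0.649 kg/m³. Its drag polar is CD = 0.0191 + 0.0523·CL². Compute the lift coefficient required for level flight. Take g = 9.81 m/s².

Level flight ⇒ L = W = m·g = 111000 × 9.81 = 1.0889×10^6 N.
q = ½ρv² = ½ × 0.649 × 252² = 20610 Pa.
CL = W/(q·S) = 1.0889×10^6 / (20610 × 356) = 0.1484.

CL = 0.148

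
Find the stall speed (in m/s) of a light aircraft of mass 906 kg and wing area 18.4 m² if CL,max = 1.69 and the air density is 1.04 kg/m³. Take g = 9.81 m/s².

V_stall = 23.4 m/s

Weight W = mg = 906 × 9.81 = 8888 N.
V_stall = √(2W/(ρ·S·CL,max)) = √(2 × 8888 / (1.04 × 18.4 × 1.69))
V_stall = √549.7 = 23.4 m/s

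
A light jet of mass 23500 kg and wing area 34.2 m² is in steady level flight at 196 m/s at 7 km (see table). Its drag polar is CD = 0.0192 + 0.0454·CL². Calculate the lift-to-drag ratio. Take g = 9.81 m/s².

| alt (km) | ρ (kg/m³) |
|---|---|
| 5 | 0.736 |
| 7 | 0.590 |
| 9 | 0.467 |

At 7 km, from the table: ρ = 0.590 kg/m³.
Weight W = mg = 23500 × 9.81 = 2.3054×10^5 N; in level flight L = W.
Dynamic pressure q = 0.5 × 0.59 × 196² = 11330 Pa.
Required CL = L/(qS) = 2.3054×10^5/(11330·34.2) = 0.5948.
CD = 0.0192 + 0.0454 × 0.5948² = 0.03526.
L/D = CL/CD = 0.5948 / 0.03526 = 16.9

L/D = 16.9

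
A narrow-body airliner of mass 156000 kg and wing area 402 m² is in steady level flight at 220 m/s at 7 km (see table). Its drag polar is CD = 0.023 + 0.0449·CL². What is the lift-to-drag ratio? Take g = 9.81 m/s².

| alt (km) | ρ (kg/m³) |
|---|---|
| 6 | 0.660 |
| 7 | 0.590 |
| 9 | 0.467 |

L/D = 10.2

At 7 km, from the table: ρ = 0.590 kg/m³.
Level flight ⇒ L = W = m·g = 156000 × 9.81 = 1.5304×10^6 N.
q = ½ρv² = ½ × 0.59 × 220² = 14280 Pa.
CL = W/(q·S) = 1.5304×10^6 / (14280 × 402) = 0.2666.
CD = 0.023 + 0.0449 × 0.2666² = 0.02619.
L/D = CL/CD = 0.2666 / 0.02619 = 10.2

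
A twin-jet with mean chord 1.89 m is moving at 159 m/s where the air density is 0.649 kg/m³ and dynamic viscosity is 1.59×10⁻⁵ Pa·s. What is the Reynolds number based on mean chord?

Re = ρ·v·c/μ = 0.649 × 159 × 1.89 / (1.59×10⁻⁵) = 1.23×10^7

Re = 1.23×10^7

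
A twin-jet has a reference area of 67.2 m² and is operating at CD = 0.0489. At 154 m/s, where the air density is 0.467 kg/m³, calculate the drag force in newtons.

D = 18200 N

D = ½ρv²S·CD = ½ × 0.467 × 154² × 67.2 × 0.0489 = 18200 N ≈ 18.2 kN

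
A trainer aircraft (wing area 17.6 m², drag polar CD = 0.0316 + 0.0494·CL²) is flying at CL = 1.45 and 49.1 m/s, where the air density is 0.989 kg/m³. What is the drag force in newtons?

CD = 0.0316 + 0.0494 × 1.45² = 0.1355
D = ½ρv²S·CD = ½ × 0.989 × 49.1² × 17.6 × 0.1355 = 2840 N

D = 2840 N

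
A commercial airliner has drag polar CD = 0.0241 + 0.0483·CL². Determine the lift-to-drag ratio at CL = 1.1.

CD = 0.0241 + 0.0483 × 1.1² = 0.08254
L/D = CL/CD = 1.1 / 0.08254 = 13.3

L/D = 13.3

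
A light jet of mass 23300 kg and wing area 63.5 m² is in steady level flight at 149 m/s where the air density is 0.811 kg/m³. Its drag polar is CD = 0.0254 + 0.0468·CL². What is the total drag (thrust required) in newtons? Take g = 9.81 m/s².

D = 18800 N

In steady level flight, lift balances weight: W = mg = 23300 × 9.81 = 2.2857×10^5 N.
q = ½ρv² = ½ × 0.811 × 149² = 9003 Pa.
CL = 2W/(ρv²S) = 2×2.2857×10^5/(0.811×149²×63.5) = 0.3998.
CD = 0.0254 + 0.0468 × 0.3998² = 0.03288.
D = q·S·CD = 9003 × 63.5 × 0.03288 = 18800 N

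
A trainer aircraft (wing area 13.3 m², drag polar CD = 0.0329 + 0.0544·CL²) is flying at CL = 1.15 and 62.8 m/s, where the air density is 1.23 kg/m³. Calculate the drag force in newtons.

D = 3380 N

CD = 0.0329 + 0.0544 × 1.15² = 0.1048
D = ½ρv²S·CD = ½ × 1.23 × 62.8² × 13.3 × 0.1048 = 3380 N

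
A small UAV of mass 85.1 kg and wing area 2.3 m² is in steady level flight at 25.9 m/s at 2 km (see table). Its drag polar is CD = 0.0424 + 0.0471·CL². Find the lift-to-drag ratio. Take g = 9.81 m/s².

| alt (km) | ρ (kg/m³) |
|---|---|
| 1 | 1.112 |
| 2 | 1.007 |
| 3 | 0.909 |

L/D = 11.1

At 2 km, from the table: ρ = 1.007 kg/m³.
Level flight ⇒ L = W = m·g = 85.1 × 9.81 = 834.83 N.
Dynamic pressure q = 0.5 × 1.007 × 25.9² = 337.8 Pa.
CL = W/(q·S) = 834.83 / (337.8 × 2.3) = 1.075.
CD = 0.0424 + 0.0471 × 1.075² = 0.0968.
L/D = CL/CD = 1.075 / 0.0968 = 11.1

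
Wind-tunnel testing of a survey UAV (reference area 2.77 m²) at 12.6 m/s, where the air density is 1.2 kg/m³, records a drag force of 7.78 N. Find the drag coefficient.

From D = ½ρv²S·CD, rearranging gives CD = 2D/(ρv²S).
CD = 2 × 7.78 / (1.2 × 12.6² × 2.77) = 0.0295

CD = 0.0295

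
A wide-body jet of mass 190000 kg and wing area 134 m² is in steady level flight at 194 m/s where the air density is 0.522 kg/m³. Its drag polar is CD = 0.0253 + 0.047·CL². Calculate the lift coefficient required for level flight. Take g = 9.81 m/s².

Weight W = mg = 190000 × 9.81 = 1.8639×10^6 N; in level flight L = W.
q = ½ρv² = ½ × 0.522 × 194² = 9823 Pa.
Required CL = L/(qS) = 1.8639×10^6/(9823·134) = 1.416.

CL = 1.42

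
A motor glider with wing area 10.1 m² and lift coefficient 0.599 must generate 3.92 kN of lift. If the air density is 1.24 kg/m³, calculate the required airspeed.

v = 32.3 m/s

L = ½ρv²S·CL ⇒ v = √(2L/(ρ·S·CL))
v = √(2 × 3920 / (1.24 × 10.1 × 0.599)) = √1045 = 32.3 m/s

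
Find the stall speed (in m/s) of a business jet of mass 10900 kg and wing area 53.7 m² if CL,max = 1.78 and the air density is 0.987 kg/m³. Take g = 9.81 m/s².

V_stall = 47.6 m/s

Stall occurs when L = W at CL,max. W = mg = 10900 × 9.81 = 1.069×10^5 N.
V_stall = √(2W/(ρ·S·CL,max)) = √(2 × 1.069×10^5 / (0.987 × 53.7 × 1.78))
V_stall = √2267 = 47.6 m/s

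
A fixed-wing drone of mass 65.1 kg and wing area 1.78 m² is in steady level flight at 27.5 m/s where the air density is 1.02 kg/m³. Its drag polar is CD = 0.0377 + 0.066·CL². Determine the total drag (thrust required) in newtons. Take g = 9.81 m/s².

Weight W = mg = 65.1 × 9.81 = 638.63 N; in level flight L = W.
q = ½ρv² = ½ × 1.02 × 27.5² = 385.7 Pa.
CL = W/(q·S) = 638.63 / (385.7 × 1.78) = 0.9302.
CD = 0.0377 + 0.066 × 0.9302² = 0.09481.
D = q·S·CD = 385.7 × 1.78 × 0.09481 = 65.09 N

D = 65.1 N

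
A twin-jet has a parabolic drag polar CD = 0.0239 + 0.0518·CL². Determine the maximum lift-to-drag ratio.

(L/D)max = 14.2

For CD = CD0 + K·CL², (L/D)max occurs at CL* = √(CD0/K) and equals 1/(2√(K·CD0)).
(L/D)max = 1/(2√(0.0518 × 0.0239)) = 1/(2 × 0.03519) = 14.2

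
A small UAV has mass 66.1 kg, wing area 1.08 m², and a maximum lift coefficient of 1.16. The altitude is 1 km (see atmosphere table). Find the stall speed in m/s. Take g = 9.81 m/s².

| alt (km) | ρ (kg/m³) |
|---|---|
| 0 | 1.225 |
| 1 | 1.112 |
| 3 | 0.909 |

At 1 km, from the table: ρ = 1.112 kg/m³.
At stall, lift equals weight: L = W = m·g = 66.1 × 9.81 = 648.4 N.
V_stall = √(2W/(ρ·S·CL,max)) = √(2 × 648.4 / (1.112 × 1.08 × 1.16))
V_stall = √930.9 = 30.5 m/s

V_stall = 30.5 m/s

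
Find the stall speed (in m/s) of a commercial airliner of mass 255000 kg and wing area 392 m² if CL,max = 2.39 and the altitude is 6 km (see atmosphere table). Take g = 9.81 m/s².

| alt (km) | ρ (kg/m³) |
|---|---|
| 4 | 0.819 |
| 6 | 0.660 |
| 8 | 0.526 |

V_stall = 90 m/s

At 6 km, from the table: ρ = 0.660 kg/m³.
At stall, lift equals weight: L = W = m·g = 255000 × 9.81 = 2.502×10^6 N.
V_stall = √(2W/(ρ·S·CL,max)) = √(2 × 2.502×10^6 / (0.66 × 392 × 2.39))
V_stall = √8091 = 90 m/s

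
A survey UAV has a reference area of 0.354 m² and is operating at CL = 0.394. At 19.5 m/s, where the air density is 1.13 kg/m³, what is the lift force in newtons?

L = ½ρv²S·CL = ½ × 1.13 × 19.5² × 0.354 × 0.394 = 30 N

L = 30 N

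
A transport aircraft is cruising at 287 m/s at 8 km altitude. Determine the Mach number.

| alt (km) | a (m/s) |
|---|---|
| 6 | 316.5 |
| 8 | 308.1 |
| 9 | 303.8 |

At 8 km, from the table: a = 308.1 m/s.
M = v/a = 287 / 308.1 = 0.932

M = 0.932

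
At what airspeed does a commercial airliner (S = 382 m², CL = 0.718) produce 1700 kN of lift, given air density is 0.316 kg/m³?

L = ½ρv²S·CL ⇒ v = √(2L/(ρ·S·CL))
v = √(2 × 1.7×10^6 / (0.316 × 382 × 0.718)) = √39230 = 198 m/s

v = 198 m/s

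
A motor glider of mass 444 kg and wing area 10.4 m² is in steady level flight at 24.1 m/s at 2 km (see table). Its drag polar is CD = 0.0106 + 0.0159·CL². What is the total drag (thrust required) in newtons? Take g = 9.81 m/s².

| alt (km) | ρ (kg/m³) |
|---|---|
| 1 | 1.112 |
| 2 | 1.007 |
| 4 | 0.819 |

At 2 km, from the table: ρ = 1.007 kg/m³.
Weight W = mg = 444 × 9.81 = 4355.6 N; in level flight L = W.
q = ½ρv² = ½ × 1.007 × 24.1² = 292.4 Pa.
CL = W/(q·S) = 4355.6 / (292.4 × 10.4) = 1.432.
CD = 0.0106 + 0.0159 × 1.432² = 0.04321.
D = q·S·CD = 292.4 × 10.4 × 0.04321 = 131.4 N

D = 131 N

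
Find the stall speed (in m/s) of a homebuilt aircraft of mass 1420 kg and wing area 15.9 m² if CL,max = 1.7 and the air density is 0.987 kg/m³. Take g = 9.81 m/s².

At stall, lift equals weight: L = W = m·g = 1420 × 9.81 = 13930 N.
V_stall = √(2W/(ρ·S·CL,max)) = √(2 × 13930 / (0.987 × 15.9 × 1.7))
V_stall = √1044 = 32.3 m/s

V_stall = 32.3 m/s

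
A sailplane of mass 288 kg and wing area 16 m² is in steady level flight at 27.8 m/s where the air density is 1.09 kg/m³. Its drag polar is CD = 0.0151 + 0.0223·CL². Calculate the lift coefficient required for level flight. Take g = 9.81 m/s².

CL = 0.419

Weight W = mg = 288 × 9.81 = 2825.3 N; in level flight L = W.
q = ½ρv² = ½ × 1.09 × 27.8² = 421.2 Pa.
CL = W/(q·S) = 2825.3 / (421.2 × 16) = 0.4192.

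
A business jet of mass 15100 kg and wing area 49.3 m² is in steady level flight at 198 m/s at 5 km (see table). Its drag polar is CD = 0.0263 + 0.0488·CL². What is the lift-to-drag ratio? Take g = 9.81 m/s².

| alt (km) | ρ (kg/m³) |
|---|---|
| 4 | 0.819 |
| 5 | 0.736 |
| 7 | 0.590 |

L/D = 7.33

At 5 km, from the table: ρ = 0.736 kg/m³.
Level flight ⇒ L = W = m·g = 15100 × 9.81 = 1.4813×10^5 N.
Dynamic pressure q = 0.5 × 0.736 × 198² = 14430 Pa.
Required CL = L/(qS) = 1.4813×10^5/(14430·49.3) = 0.2083.
CD = 0.0263 + 0.0488 × 0.2083² = 0.02842.
L/D = CL/CD = 0.2083 / 0.02842 = 7.33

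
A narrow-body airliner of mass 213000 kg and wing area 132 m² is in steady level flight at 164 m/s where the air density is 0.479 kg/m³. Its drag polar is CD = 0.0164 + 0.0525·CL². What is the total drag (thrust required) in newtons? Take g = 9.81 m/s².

D = 2.84×10^5 N

In steady level flight, lift balances weight: W = mg = 213000 × 9.81 = 2.0895×10^6 N.
q = ½ρv² = ½ × 0.479 × 164² = 6442 Pa.
Required CL = L/(qS) = 2.0895×10^6/(6442·132) = 2.457.
CD = 0.0164 + 0.0525 × 2.457² = 0.3334.
D = q·S·CD = 6442 × 132 × 0.3334 = 2.835×10^5 N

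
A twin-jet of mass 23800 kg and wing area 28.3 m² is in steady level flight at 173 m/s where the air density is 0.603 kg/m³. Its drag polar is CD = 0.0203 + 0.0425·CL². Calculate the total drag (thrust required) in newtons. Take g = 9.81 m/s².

Weight W = mg = 23800 × 9.81 = 2.3348×10^5 N; in level flight L = W.
Dynamic pressure q = 0.5 × 0.603 × 173² = 9024 Pa.
CL = W/(q·S) = 2.3348×10^5 / (9024 × 28.3) = 0.9143.
CD = 0.0203 + 0.0425 × 0.9143² = 0.05583.
D = q·S·CD = 9024 × 28.3 × 0.05583 = 14260 N

D = 14300 N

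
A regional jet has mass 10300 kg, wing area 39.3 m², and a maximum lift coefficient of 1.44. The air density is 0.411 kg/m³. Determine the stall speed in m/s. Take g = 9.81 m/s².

Stall occurs when L = W at CL,max. W = mg = 10300 × 9.81 = 1.01×10^5 N.
From L = ½ρV²S·CL,max = W: V_stall = √(2W/(ρSCL,max)) = √(2·1.01×10^5/(0.411·39.3·1.44))
V_stall = √8688 = 93.2 m/s

V_stall = 93.2 m/s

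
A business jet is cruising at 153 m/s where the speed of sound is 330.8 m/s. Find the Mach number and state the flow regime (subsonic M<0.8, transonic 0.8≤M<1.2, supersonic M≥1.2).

M = 0.463 (subsonic)

M = v/a = 153 / 330.8 = 0.463
M = 0.463 → subsonic.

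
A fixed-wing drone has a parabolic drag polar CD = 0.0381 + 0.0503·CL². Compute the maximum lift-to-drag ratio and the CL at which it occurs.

(L/D)max = 11.4, at CL = 0.87

For CD = CD0 + K·CL², (L/D)max occurs at CL* = √(CD0/K) and equals 1/(2√(K·CD0)).
(L/D)max = 1/(2√(0.0503 × 0.0381)) = 1/(2 × 0.04378) = 11.4
CL* = √(0.0381/0.0503) = 0.87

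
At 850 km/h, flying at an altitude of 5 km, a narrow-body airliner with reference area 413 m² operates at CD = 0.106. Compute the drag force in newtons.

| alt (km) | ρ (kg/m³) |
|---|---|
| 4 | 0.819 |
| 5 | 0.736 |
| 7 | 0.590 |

At 5 km, from the table: ρ = 0.736 kg/m³.
Convert speed: v = 850 km/h ÷ 3.6 = 236.1 m/s.
D = ½ρv²S·CD = ½ × 0.736 × 236.1² × 413 × 0.106 = 8.98×10^5 N ≈ 898 kN

D = 8.98×10^5 N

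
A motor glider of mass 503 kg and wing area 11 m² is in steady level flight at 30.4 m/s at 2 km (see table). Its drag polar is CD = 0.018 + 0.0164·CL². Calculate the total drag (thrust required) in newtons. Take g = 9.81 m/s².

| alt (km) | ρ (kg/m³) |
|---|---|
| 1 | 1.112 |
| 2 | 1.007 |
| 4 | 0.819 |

At 2 km, from the table: ρ = 1.007 kg/m³.
In steady level flight, lift balances weight: W = mg = 503 × 9.81 = 4934.4 N.
Dynamic pressure q = 0.5 × 1.007 × 30.4² = 465.3 Pa.
CL = W/(q·S) = 4934.4 / (465.3 × 11) = 0.964.
CD = 0.018 + 0.0164 × 0.964² = 0.03324.
D = q·S·CD = 465.3 × 11 × 0.03324 = 170.1 N

D = 170 N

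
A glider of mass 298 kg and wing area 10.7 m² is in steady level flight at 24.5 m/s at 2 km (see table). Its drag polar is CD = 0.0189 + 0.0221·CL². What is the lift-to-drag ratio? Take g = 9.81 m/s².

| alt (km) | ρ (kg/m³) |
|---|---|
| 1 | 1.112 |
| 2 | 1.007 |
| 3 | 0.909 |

At 2 km, from the table: ρ = 1.007 kg/m³.
Level flight ⇒ L = W = m·g = 298 × 9.81 = 2923.4 N.
q = ½ρv² = ½ × 1.007 × 24.5² = 302.2 Pa.
Required CL = L/(qS) = 2923.4/(302.2·10.7) = 0.904.
CD = 0.0189 + 0.0221 × 0.904² = 0.03696.
L/D = CL/CD = 0.904 / 0.03696 = 24.5

L/D = 24.5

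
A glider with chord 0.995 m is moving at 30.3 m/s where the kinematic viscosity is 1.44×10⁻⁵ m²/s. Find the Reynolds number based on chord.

Re = 2.09×10^6

Re = v·c/ν = 30.3 × 0.995 / (1.44×10⁻⁵) = 2.09×10^6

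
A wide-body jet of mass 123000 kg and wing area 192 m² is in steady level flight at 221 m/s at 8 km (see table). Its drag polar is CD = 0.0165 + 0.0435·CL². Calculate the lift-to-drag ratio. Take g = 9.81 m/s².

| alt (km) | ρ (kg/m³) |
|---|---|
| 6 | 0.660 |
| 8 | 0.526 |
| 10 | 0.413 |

At 8 km, from the table: ρ = 0.526 kg/m³.
Level flight ⇒ L = W = m·g = 123000 × 9.81 = 1.2066×10^6 N.
q = ½ρv² = ½ × 0.526 × 221² = 12850 Pa.
CL = 2W/(ρv²S) = 2×1.2066×10^6/(0.526×221²×192) = 0.4893.
CD = 0.0165 + 0.0435 × 0.4893² = 0.02691.
L/D = CL/CD = 0.4893 / 0.02691 = 18.2

L/D = 18.2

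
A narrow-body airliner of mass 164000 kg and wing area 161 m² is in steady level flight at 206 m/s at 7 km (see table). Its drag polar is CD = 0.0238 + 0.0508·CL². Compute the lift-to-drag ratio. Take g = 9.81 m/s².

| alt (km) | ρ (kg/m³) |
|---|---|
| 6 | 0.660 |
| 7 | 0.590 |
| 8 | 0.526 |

At 7 km, from the table: ρ = 0.590 kg/m³.
Level flight ⇒ L = W = m·g = 164000 × 9.81 = 1.6088×10^6 N.
Dynamic pressure q = 0.5 × 0.59 × 206² = 12520 Pa.
CL = 2W/(ρv²S) = 2×1.6088×10^6/(0.59×206²×161) = 0.7982.
CD = 0.0238 + 0.0508 × 0.7982² = 0.05617.
L/D = CL/CD = 0.7982 / 0.05617 = 14.2

L/D = 14.2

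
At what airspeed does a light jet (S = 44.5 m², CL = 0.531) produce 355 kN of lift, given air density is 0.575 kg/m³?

v = 229 m/s

L = ½ρv²S·CL ⇒ v = √(2L/(ρ·S·CL))
v = √(2 × 3.55×10^5 / (0.575 × 44.5 × 0.531)) = √52260 = 229 m/s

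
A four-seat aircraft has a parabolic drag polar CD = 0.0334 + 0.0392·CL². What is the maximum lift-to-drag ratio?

(L/D)max = 13.8

For CD = CD0 + K·CL², (L/D)max occurs at CL* = √(CD0/K) and equals 1/(2√(K·CD0)).
(L/D)max = 1/(2√(0.0392 × 0.0334)) = 1/(2 × 0.03618) = 13.8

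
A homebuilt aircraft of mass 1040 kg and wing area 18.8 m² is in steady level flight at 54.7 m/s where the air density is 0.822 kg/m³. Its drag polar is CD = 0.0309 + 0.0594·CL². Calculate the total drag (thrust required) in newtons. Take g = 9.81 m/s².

D = 982 N

In steady level flight, lift balances weight: W = mg = 1040 × 9.81 = 10202 N.
Dynamic pressure q = 0.5 × 0.822 × 54.7² = 1230 Pa.
CL = W/(q·S) = 10202 / (1230 × 18.8) = 0.4413.
CD = 0.0309 + 0.0594 × 0.4413² = 0.04247.
D = q·S·CD = 1230 × 18.8 × 0.04247 = 981.8 N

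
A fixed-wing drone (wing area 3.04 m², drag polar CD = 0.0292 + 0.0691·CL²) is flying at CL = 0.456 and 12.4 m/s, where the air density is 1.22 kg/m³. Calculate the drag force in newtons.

D = 12.4 N

CD = 0.0292 + 0.0691 × 0.456² = 0.04357
D = ½ρv²S·CD = ½ × 1.22 × 12.4² × 3.04 × 0.04357 = 12.4 N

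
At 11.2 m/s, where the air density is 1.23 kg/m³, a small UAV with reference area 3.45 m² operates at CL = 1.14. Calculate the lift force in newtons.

L = 303 N

Dynamic pressure q = ½ρv² = ½ × 1.23 × 11.2² = 77.15 Pa.
L = q·S·CL = 77.15 × 3.45 × 1.14 = 303 N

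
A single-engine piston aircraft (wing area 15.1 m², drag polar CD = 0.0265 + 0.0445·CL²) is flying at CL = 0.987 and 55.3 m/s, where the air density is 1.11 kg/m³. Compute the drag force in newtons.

D = 1790 N

CD = 0.0265 + 0.0445 × 0.987² = 0.06985
D = ½ρv²S·CD = ½ × 1.11 × 55.3² × 15.1 × 0.06985 = 1790 N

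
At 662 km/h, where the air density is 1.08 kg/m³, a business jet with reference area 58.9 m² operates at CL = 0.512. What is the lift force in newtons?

L = 5.51×10^5 N

Convert speed: v = 662 km/h ÷ 3.6 = 183.9 m/s.
L = ½ρv²S·CL = ½ × 1.08 × 183.9² × 58.9 × 0.512 = 5.51×10^5 N ≈ 551 kN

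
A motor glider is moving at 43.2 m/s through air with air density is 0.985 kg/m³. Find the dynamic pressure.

q = ½ρv² = ½ × 0.985 × 43.2² = 919 Pa

q = 919 Pa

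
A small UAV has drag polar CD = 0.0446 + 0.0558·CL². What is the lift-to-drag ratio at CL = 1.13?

L/D = 9.75

CD = 0.0446 + 0.0558 × 1.13² = 0.1159
L/D = CL/CD = 1.13 / 0.1159 = 9.75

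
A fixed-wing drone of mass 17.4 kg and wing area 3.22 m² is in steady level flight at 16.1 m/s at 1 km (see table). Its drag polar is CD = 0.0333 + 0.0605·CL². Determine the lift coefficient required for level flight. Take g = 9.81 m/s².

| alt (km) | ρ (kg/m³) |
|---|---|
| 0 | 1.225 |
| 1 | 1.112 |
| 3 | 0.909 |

CL = 0.368

At 1 km, from the table: ρ = 1.112 kg/m³.
In steady level flight, lift balances weight: W = mg = 17.4 × 9.81 = 170.69 N.
q = ½ρv² = ½ × 1.112 × 16.1² = 144.1 Pa.
CL = W/(q·S) = 170.69 / (144.1 × 3.22) = 0.3678.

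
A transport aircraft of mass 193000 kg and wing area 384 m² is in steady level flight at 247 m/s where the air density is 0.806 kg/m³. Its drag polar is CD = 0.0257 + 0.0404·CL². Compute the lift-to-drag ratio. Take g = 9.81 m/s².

Weight W = mg = 193000 × 9.81 = 1.8933×10^6 N; in level flight L = W.
Dynamic pressure q = 0.5 × 0.806 × 247² = 24590 Pa.
CL = W/(q·S) = 1.8933×10^6 / (24590 × 384) = 0.2005.
CD = 0.0257 + 0.0404 × 0.2005² = 0.02732.
L/D = CL/CD = 0.2005 / 0.02732 = 7.34

L/D = 7.34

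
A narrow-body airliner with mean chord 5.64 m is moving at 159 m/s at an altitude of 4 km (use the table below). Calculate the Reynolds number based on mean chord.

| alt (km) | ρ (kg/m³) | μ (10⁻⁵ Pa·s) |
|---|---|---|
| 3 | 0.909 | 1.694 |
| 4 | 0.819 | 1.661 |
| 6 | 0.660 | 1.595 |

At 4 km, from the table: ρ = 0.819 kg/m³, μ = 1.661×10⁻⁵ Pa·s.
Re = ρ·v·c/μ = 0.819 × 159 × 5.64 / (1.661×10⁻⁵) = 4.42×10^7

Re = 4.42×10^7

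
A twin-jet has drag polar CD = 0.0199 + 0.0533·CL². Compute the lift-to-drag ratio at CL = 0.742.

L/D = 15.1

CD = 0.0199 + 0.0533 × 0.742² = 0.04925
L/D = CL/CD = 0.742 / 0.04925 = 15.1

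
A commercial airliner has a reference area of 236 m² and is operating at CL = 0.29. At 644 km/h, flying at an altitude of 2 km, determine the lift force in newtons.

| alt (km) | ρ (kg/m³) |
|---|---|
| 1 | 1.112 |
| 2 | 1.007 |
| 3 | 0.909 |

L = 1.1×10^6 N

At 2 km, from the table: ρ = 1.007 kg/m³.
Convert speed: v = 644 km/h ÷ 3.6 = 178.9 m/s.
L = ½ρv²S·CL = ½ × 1.007 × 178.9² × 236 × 0.29 = 1.1×10^6 N ≈ 1100 kN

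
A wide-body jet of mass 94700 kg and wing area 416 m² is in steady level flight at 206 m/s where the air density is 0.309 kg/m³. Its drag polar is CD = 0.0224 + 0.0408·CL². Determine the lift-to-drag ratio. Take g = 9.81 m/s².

L/D = 12.6

Weight W = mg = 94700 × 9.81 = 9.2901×10^5 N; in level flight L = W.
Dynamic pressure q = 0.5 × 0.309 × 206² = 6556 Pa.
CL = 2W/(ρv²S) = 2×9.2901×10^5/(0.309×206²×416) = 0.3406.
CD = 0.0224 + 0.0408 × 0.3406² = 0.02713.
L/D = CL/CD = 0.3406 / 0.02713 = 12.6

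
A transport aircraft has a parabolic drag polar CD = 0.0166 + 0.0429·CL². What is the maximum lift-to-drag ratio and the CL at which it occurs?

(L/D)max = 18.7, at CL = 0.622

For CD = CD0 + K·CL², (L/D)max occurs at CL* = √(CD0/K) and equals 1/(2√(K·CD0)).
(L/D)max = 1/(2√(0.0429 × 0.0166)) = 1/(2 × 0.02669) = 18.7
CL* = √(0.0166/0.0429) = 0.622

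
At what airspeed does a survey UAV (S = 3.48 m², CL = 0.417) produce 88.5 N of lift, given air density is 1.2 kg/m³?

L = ½ρv²S·CL ⇒ v = √(2L/(ρ·S·CL))
v = √(2 × 88.5 / (1.2 × 3.48 × 0.417)) = √101.6 = 10.1 m/s

v = 10.1 m/s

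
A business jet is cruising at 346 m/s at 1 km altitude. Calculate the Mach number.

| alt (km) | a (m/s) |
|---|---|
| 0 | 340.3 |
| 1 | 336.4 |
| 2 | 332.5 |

At 1 km, from the table: a = 336.4 m/s.
M = v/a = 346 / 336.4 = 1.03

M = 1.03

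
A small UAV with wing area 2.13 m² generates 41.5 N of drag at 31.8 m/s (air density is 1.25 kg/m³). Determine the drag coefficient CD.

CD = 0.0308

From D = ½ρv²S·CD, rearranging gives CD = 2D/(ρv²S).
CD = 2 × 41.5 / (1.25 × 31.8² × 2.13) = 0.0308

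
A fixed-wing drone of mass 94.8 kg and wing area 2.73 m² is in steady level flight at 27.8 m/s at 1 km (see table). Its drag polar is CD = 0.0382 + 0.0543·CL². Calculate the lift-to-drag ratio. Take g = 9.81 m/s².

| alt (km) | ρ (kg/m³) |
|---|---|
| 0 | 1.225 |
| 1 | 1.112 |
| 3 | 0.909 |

L/D = 11

At 1 km, from the table: ρ = 1.112 kg/m³.
Weight W = mg = 94.8 × 9.81 = 929.99 N; in level flight L = W.
q = ½ρv² = ½ × 1.112 × 27.8² = 429.7 Pa.
CL = 2W/(ρv²S) = 2×929.99/(1.112×27.8²×2.73) = 0.7928.
CD = 0.0382 + 0.0543 × 0.7928² = 0.07233.
L/D = CL/CD = 0.7928 / 0.07233 = 11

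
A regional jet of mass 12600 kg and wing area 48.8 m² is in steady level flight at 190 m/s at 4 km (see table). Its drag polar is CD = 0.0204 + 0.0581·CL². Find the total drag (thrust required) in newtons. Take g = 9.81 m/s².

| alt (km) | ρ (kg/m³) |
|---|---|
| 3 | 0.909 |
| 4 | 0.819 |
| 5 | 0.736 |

At 4 km, from the table: ρ = 0.819 kg/m³.
In steady level flight, lift balances weight: W = mg = 12600 × 9.81 = 1.2361×10^5 N.
q = ½ρv² = ½ × 0.819 × 190² = 14780 Pa.
CL = W/(q·S) = 1.2361×10^5 / (14780 × 48.8) = 0.1713.
CD = 0.0204 + 0.0581 × 0.1713² = 0.02211.
D = q·S·CD = 14780 × 48.8 × 0.02211 = 15950 N

D = 15900 N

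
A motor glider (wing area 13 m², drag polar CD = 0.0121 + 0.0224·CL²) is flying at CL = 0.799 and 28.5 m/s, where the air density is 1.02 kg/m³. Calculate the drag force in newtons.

CD = 0.0121 + 0.0224 × 0.799² = 0.0264
D = ½ρv²S·CD = ½ × 1.02 × 28.5² × 13 × 0.0264 = 142 N

D = 142 N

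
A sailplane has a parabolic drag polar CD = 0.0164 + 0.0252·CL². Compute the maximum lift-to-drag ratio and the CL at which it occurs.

For CD = CD0 + K·CL², (L/D)max occurs at CL* = √(CD0/K) and equals 1/(2√(K·CD0)).
(L/D)max = 1/(2√(0.0252 × 0.0164)) = 1/(2 × 0.02033) = 24.6
CL* = √(0.0164/0.0252) = 0.807

(L/D)max = 24.6, at CL = 0.807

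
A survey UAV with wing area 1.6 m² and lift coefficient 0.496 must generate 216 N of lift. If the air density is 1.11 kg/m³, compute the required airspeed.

L = ½ρv²S·CL ⇒ v = √(2L/(ρ·S·CL))
v = √(2 × 216 / (1.11 × 1.6 × 0.496)) = √490.4 = 22.1 m/s

v = 22.1 m/s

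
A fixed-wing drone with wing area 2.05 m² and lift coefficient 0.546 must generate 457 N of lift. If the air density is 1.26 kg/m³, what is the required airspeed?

L = ½ρv²S·CL ⇒ v = √(2L/(ρ·S·CL))
v = √(2 × 457 / (1.26 × 2.05 × 0.546)) = √648.1 = 25.5 m/s

v = 25.5 m/s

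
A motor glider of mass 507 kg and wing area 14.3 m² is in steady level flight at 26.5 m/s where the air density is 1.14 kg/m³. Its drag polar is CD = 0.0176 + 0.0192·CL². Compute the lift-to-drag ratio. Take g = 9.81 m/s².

L/D = 27.1

Level flight ⇒ L = W = m·g = 507 × 9.81 = 4973.7 N.
Dynamic pressure q = 0.5 × 1.14 × 26.5² = 400.3 Pa.
CL = W/(q·S) = 4973.7 / (400.3 × 14.3) = 0.8689.
CD = 0.0176 + 0.0192 × 0.8689² = 0.0321.
L/D = CL/CD = 0.8689 / 0.0321 = 27.1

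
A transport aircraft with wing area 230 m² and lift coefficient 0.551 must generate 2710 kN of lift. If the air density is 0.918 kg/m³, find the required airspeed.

v = 216 m/s

L = ½ρv²S·CL ⇒ v = √(2L/(ρ·S·CL))
v = √(2 × 2.71×10^6 / (0.918 × 230 × 0.551)) = √46590 = 216 m/s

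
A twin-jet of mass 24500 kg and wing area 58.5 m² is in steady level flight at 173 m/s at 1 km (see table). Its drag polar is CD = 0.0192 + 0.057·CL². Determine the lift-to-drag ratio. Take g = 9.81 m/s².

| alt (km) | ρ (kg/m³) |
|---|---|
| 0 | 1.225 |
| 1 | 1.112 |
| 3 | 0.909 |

At 1 km, from the table: ρ = 1.112 kg/m³.
In steady level flight, lift balances weight: W = mg = 24500 × 9.81 = 2.4034×10^5 N.
Dynamic pressure q = 0.5 × 1.112 × 173² = 16640 Pa.
CL = 2W/(ρv²S) = 2×2.4034×10^5/(1.112×173²×58.5) = 0.2469.
CD = 0.0192 + 0.057 × 0.2469² = 0.02267.
L/D = CL/CD = 0.2469 / 0.02267 = 10.9

L/D = 10.9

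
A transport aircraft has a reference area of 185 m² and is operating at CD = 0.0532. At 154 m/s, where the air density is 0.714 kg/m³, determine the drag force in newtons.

Dynamic pressure q = ½ρv² = ½ × 0.714 × 154² = 8467 Pa.
D = q·S·CD = 8467 × 185 × 0.0532 = 83300 N ≈ 83.3 kN

D = 83300 N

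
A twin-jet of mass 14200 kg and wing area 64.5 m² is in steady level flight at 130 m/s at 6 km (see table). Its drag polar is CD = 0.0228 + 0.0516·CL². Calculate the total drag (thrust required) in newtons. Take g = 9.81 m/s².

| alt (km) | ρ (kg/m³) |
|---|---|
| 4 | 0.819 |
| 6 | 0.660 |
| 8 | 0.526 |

D = 11000 N

At 6 km, from the table: ρ = 0.660 kg/m³.
Level flight ⇒ L = W = m·g = 14200 × 9.81 = 1.393×10^5 N.
q = ½ρv² = ½ × 0.66 × 130² = 5577 Pa.
Required CL = L/(qS) = 1.393×10^5/(5577·64.5) = 0.3873.
CD = 0.0228 + 0.0516 × 0.3873² = 0.03054.
D = q·S·CD = 5577 × 64.5 × 0.03054 = 10990 N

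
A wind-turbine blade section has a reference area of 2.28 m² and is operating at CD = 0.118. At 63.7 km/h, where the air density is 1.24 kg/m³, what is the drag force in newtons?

D = 52.2 N

Convert speed: v = 63.7 km/h ÷ 3.6 = 17.69 m/s.
Dynamic pressure q = ½ρv² = ½ × 1.24 × 17.69² = 194.1 Pa.
D = q·S·CD = 194.1 × 2.28 × 0.118 = 52.2 N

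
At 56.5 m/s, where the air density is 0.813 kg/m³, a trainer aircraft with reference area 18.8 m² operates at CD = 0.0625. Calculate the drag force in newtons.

D = ½ρv²S·CD = ½ × 0.813 × 56.5² × 18.8 × 0.0625 = 1520 N

D = 1520 N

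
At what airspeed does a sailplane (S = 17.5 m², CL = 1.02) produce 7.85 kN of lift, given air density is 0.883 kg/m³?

v = 31.6 m/s

L = ½ρv²S·CL ⇒ v = √(2L/(ρ·S·CL))
v = √(2 × 7850 / (0.883 × 17.5 × 1.02)) = √996.1 = 31.6 m/s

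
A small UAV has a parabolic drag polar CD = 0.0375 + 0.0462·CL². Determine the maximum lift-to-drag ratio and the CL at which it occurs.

For CD = CD0 + K·CL², (L/D)max occurs at CL* = √(CD0/K) and equals 1/(2√(K·CD0)).
(L/D)max = 1/(2√(0.0462 × 0.0375)) = 1/(2 × 0.04162) = 12
CL* = √(0.0375/0.0462) = 0.901

(L/D)max = 12, at CL = 0.901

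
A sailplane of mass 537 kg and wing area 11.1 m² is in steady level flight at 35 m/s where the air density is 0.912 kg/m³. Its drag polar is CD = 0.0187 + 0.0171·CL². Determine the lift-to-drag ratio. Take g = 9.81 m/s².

In steady level flight, lift balances weight: W = mg = 537 × 9.81 = 5268 N.
q = ½ρv² = ½ × 0.912 × 35² = 558.6 Pa.
Required CL = L/(qS) = 5268/(558.6·11.1) = 0.8496.
CD = 0.0187 + 0.0171 × 0.8496² = 0.03104.
L/D = CL/CD = 0.8496 / 0.03104 = 27.4

L/D = 27.4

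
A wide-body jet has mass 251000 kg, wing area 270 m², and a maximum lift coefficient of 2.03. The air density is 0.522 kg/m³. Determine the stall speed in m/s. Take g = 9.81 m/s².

Stall occurs when L = W at CL,max. W = mg = 251000 × 9.81 = 2.462×10^6 N.
From L = ½ρV²S·CL,max = W: V_stall = √(2W/(ρSCL,max)) = √(2·2.462×10^6/(0.522·270·2.03))
V_stall = √17210 = 131 m/s

V_stall = 131 m/s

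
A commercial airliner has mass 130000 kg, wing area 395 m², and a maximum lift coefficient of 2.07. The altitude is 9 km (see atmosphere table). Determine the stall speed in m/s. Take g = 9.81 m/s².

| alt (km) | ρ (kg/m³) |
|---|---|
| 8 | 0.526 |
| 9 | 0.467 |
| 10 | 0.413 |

At 9 km, from the table: ρ = 0.467 kg/m³.
At stall, lift equals weight: L = W = m·g = 130000 × 9.81 = 1.275×10^6 N.
V_stall = √(2W/(ρ·S·CL,max)) = √(2 × 1.275×10^6 / (0.467 × 395 × 2.07))
V_stall = √6680 = 81.7 m/s

V_stall = 81.7 m/s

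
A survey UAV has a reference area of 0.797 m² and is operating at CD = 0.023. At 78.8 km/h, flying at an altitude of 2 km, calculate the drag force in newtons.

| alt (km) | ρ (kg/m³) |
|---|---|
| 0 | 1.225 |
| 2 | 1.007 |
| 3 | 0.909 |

D = 4.42 N

At 2 km, from the table: ρ = 1.007 kg/m³.
Convert speed: v = 78.8 km/h ÷ 3.6 = 21.89 m/s.
Dynamic pressure q = ½ρv² = ½ × 1.007 × 21.89² = 241.2 Pa.
D = q·S·CD = 241.2 × 0.797 × 0.023 = 4.42 N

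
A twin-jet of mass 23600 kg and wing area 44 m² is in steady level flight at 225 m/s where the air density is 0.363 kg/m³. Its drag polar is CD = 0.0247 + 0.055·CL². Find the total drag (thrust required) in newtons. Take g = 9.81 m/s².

D = 17300 N

Weight W = mg = 23600 × 9.81 = 2.3152×10^5 N; in level flight L = W.
Dynamic pressure q = 0.5 × 0.363 × 225² = 9188 Pa.
CL = 2W/(ρv²S) = 2×2.3152×10^5/(0.363×225²×44) = 0.5726.
CD = 0.0247 + 0.055 × 0.5726² = 0.04274.
D = q·S·CD = 9188 × 44 × 0.04274 = 17280 N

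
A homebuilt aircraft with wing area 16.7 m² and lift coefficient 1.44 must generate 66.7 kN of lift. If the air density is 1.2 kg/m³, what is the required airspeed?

v = 68 m/s

L = ½ρv²S·CL ⇒ v = √(2L/(ρ·S·CL))
v = √(2 × 66700 / (1.2 × 16.7 × 1.44)) = √4623 = 68 m/s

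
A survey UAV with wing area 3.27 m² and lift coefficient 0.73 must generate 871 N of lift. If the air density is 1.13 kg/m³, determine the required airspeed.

v = 25.4 m/s

L = ½ρv²S·CL ⇒ v = √(2L/(ρ·S·CL))
v = √(2 × 871 / (1.13 × 3.27 × 0.73)) = √645.8 = 25.4 m/s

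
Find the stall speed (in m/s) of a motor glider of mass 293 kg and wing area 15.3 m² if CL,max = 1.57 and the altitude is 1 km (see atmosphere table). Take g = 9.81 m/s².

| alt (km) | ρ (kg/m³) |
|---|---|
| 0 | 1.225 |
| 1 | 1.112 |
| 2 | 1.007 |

At 1 km, from the table: ρ = 1.112 kg/m³.
Weight W = mg = 293 × 9.81 = 2874 N.
From L = ½ρV²S·CL,max = W: V_stall = √(2W/(ρSCL,max)) = √(2·2874/(1.112·15.3·1.57))
V_stall = √215.2 = 14.7 m/s

V_stall = 14.7 m/s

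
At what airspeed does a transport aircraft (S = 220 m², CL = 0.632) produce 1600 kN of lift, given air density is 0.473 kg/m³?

L = ½ρv²S·CL ⇒ v = √(2L/(ρ·S·CL))
v = √(2 × 1.6×10^6 / (0.473 × 220 × 0.632)) = √48660 = 221 m/s

v = 221 m/s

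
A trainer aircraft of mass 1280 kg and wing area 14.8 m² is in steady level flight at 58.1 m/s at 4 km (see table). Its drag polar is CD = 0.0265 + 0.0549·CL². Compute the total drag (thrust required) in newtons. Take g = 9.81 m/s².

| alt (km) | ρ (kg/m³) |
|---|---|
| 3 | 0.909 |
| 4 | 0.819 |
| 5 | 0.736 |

At 4 km, from the table: ρ = 0.819 kg/m³.
In steady level flight, lift balances weight: W = mg = 1280 × 9.81 = 12557 N.
Dynamic pressure q = 0.5 × 0.819 × 58.1² = 1382 Pa.
CL = W/(q·S) = 12557 / (1382 × 14.8) = 0.6138.
CD = 0.0265 + 0.0549 × 0.6138² = 0.04718.
D = q·S·CD = 1382 × 14.8 × 0.04718 = 965.3 N

D = 965 N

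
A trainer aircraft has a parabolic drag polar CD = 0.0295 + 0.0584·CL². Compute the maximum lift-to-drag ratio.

For CD = CD0 + K·CL², (L/D)max occurs at CL* = √(CD0/K) and equals 1/(2√(K·CD0)).
(L/D)max = 1/(2√(0.0584 × 0.0295)) = 1/(2 × 0.04151) = 12

(L/D)max = 12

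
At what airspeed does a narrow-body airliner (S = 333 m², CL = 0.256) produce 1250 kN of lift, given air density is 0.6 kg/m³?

v = 221 m/s

L = ½ρv²S·CL ⇒ v = √(2L/(ρ·S·CL))
v = √(2 × 1.25×10^6 / (0.6 × 333 × 0.256)) = √48880 = 221 m/s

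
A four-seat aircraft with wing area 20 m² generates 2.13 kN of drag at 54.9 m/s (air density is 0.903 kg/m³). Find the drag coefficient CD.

CD = 0.0783

From D = ½ρv²S·CD, rearranging gives CD = 2D/(ρv²S).
CD = 2 × 2130 / (0.903 × 54.9² × 20) = 0.0783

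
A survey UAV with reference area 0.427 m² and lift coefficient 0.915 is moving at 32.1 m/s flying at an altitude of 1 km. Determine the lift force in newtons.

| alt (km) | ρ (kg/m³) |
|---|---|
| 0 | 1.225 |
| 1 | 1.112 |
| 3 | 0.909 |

At 1 km, from the table: ρ = 1.112 kg/m³.
L = ½ρv²S·CL = ½ × 1.112 × 32.1² × 0.427 × 0.915 = 224 N

L = 224 N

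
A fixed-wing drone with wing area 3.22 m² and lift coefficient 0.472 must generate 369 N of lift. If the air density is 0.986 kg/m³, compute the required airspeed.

v = 22.2 m/s

L = ½ρv²S·CL ⇒ v = √(2L/(ρ·S·CL))
v = √(2 × 369 / (0.986 × 3.22 × 0.472)) = √492.5 = 22.2 m/s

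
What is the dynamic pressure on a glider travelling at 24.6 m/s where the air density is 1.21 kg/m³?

q = 366 Pa

q = ½ρv² = ½ × 1.21 × 24.6² = 366 Pa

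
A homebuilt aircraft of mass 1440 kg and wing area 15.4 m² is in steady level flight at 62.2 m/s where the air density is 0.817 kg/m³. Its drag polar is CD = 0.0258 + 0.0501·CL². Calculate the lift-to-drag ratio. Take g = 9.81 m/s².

Weight W = mg = 1440 × 9.81 = 14126 N; in level flight L = W.
q = ½ρv² = ½ × 0.817 × 62.2² = 1580 Pa.
Required CL = L/(qS) = 14126/(1580·15.4) = 0.5804.
CD = 0.0258 + 0.0501 × 0.5804² = 0.04268.
L/D = CL/CD = 0.5804 / 0.04268 = 13.6

L/D = 13.6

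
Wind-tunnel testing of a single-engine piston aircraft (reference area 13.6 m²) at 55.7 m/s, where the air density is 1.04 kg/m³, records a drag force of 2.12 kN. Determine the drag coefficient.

From D = ½ρv²S·CD, rearranging gives CD = 2D/(ρv²S).
CD = 2 × 2120 / (1.04 × 55.7² × 13.6) = 0.0966

CD = 0.0966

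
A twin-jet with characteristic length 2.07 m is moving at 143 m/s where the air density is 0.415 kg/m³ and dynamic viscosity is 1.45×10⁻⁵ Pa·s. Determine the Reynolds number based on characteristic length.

Re = 8.47×10^6

Re = ρ·v·c/μ = 0.415 × 143 × 2.07 / (1.45×10⁻⁵) = 8.47×10^6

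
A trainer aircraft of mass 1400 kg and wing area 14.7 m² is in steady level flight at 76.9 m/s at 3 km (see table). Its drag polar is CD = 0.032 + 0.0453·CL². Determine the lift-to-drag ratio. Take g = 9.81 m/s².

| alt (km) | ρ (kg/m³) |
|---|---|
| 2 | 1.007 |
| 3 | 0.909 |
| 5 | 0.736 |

At 3 km, from the table: ρ = 0.909 kg/m³.
Weight W = mg = 1400 × 9.81 = 13734 N; in level flight L = W.
Dynamic pressure q = 0.5 × 0.909 × 76.9² = 2688 Pa.
CL = W/(q·S) = 13734 / (2688 × 14.7) = 0.3476.
CD = 0.032 + 0.0453 × 0.3476² = 0.03747.
L/D = CL/CD = 0.3476 / 0.03747 = 9.28

L/D = 9.28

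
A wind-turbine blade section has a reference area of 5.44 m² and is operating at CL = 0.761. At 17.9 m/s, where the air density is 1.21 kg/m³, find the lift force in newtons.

L = 802 N

Dynamic pressure q = ½ρv² = ½ × 1.21 × 17.9² = 193.8 Pa.
L = q·S·CL = 193.8 × 5.44 × 0.761 = 802 N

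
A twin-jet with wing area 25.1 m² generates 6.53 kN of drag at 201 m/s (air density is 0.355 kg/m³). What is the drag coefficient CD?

From D = ½ρv²S·CD, rearranging gives CD = 2D/(ρv²S).
CD = 2 × 6530 / (0.355 × 201² × 25.1) = 0.0363

CD = 0.0363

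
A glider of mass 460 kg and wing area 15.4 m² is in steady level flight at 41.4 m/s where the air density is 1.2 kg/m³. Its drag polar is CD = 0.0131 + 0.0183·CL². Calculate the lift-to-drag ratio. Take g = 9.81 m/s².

Level flight ⇒ L = W = m·g = 460 × 9.81 = 4512.6 N.
q = ½ρv² = ½ × 1.2 × 41.4² = 1028 Pa.
Required CL = L/(qS) = 4512.6/(1028·15.4) = 0.2849.
CD = 0.0131 + 0.0183 × 0.2849² = 0.01459.
L/D = CL/CD = 0.2849 / 0.01459 = 19.5

L/D = 19.5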